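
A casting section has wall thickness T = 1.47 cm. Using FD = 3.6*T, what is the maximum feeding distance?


Formula: FD = 3.6 * T  (riser feeding-distance rule)
FD = 3.6 * 1.47 cm = 5.2920 cm

Final answer: 5.2920 cm


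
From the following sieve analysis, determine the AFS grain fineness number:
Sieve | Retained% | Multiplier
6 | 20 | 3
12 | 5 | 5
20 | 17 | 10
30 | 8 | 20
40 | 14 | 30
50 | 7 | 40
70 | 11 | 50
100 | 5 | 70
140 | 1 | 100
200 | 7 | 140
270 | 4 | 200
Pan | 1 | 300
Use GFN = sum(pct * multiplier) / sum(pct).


Formula: GFN = sum(pct * multiplier) / sum(pct)
sum(pct * multiplier) = 4195
sum(pct) = 100
GFN = 4195 / 100 = 41.95

Answer: 41.95


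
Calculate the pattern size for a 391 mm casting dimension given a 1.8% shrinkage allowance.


Formula: L_pattern = L_casting * (1 + shrinkage_rate/100)
Shrinkage factor = 1 + 1.8/100 = 1.018
L_pattern = 391 mm * 1.018 = 398.0380 mm

Answer: 398.0380 mm


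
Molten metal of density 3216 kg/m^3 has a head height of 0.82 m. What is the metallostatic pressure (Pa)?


Formula: P = rho * g * h
rho * g = 3216 * 9.81 = 31548.96 N/m^3
P = 31548.96 * 0.82 = 25870.1472 Pa


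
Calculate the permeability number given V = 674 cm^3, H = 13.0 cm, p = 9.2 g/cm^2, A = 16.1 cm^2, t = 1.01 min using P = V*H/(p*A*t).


Formula: Permeability Number P = (V * H) / (p * A * t)
Numerator: V * H = 674 * 13.0 = 8762.0
Denominator: p * A * t = 9.2 * 16.1 * 1.01 = 149.6012
P = 8762.0 / 149.6012 = 58.5690

Answer: 58.5690


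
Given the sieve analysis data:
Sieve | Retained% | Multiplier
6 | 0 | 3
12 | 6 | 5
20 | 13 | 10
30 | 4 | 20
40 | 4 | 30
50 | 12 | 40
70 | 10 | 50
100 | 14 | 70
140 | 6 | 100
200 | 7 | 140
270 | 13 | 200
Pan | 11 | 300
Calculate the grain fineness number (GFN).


Formula: GFN = sum(pct * multiplier) / sum(pct)
sum(pct * multiplier) = 9800
sum(pct) = 100
GFN = 9800 / 100 = 98.00

Final answer: 98.00


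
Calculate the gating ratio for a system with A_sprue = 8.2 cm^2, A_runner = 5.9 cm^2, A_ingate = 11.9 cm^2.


Sprue:Runner:Ingate = 1 : 5.9/8.2 : 11.9/8.2 = 1:0.72:1.45


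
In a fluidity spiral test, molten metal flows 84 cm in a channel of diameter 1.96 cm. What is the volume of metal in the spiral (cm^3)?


Formula: V = pi * (d/2)^2 * L  (cylinder volume)
Radius = 1.96/2 = 0.98 cm
V = pi * 0.98^2 * 84 = 253.4436 cm^3

Answer: 253.4436 cm^3


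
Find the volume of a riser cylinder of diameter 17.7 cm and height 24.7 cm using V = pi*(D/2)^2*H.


Formula: V = pi * (D/2)^2 * H  (cylinder volume)
Radius = D/2 = 17.7/2 = 8.85 cm
V = pi * 8.85^2 * 24.7 = 6077.6175 cm^3

Answer: 6077.6175 cm^3


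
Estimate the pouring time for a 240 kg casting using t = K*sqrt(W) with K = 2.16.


Formula: t = K * sqrt(W)
sqrt(W) = sqrt(240) = 15.49193
t = 2.16 * 15.49193 = 33.4626 s

33.4626 s


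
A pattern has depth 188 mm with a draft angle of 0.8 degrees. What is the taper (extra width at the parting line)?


Formula: taper = depth * tan(draft_angle)
tan(0.8 deg) = 0.0139635
taper = 188 mm * 0.0139635 = 2.6251 mm

Final answer: 2.6251 mm


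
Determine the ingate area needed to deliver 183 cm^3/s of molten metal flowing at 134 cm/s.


Formula: A_ingate = Q / v  (continuity equation)
A = 183 cm^3/s / 134 cm/s = 1.3657 cm^2

Answer: 1.3657 cm^2


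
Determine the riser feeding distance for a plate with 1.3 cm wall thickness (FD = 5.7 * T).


Formula: FD = 5.7 * T  (riser feeding-distance rule)
FD = 5.7 * 1.3 cm = 7.4100 cm


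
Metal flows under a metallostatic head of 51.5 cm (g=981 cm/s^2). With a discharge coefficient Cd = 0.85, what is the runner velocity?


Formula: v = Cd * sqrt(2 * g * h)  (Torricelli with discharge coefficient)
2*g*h = 2 * 981 * 51.5 = 101043.0 cm^2/s^2
sqrt(101043.0) = 317.87262 cm/s
v = 0.85 * 317.87262 = 270.1917 cm/s

Final answer: 270.1917 cm/s


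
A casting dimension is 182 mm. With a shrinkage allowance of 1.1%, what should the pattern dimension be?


Formula: L_pattern = L_casting * (1 + shrinkage_rate/100)
Shrinkage factor = 1 + 1.1/100 = 1.011
L_pattern = 182 mm * 1.011 = 184.0020 mm

Final answer: 184.0020 mm


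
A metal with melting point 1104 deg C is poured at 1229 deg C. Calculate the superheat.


Formula: Superheat = T_pour - T_melt
Superheat = 1229 - 1104 = 125 deg C


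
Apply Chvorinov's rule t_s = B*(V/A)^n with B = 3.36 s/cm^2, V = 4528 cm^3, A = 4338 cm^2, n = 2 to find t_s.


Formula: t_s = B * (V/A)^n  (Chvorinov's rule, n=2)
Modulus M = V/A = 4528/4338 = 1.043799 cm
M^2 = 1.043799^2 = 1.089516 cm^2
t_s = 3.36 * 1.089516 = 3.6608 s

Answer: 3.6608 s


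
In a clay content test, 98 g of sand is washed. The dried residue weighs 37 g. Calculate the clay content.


Formula: Clay% = (W_total - W_washed) / W_total * 100
Clay mass = 98 - 37 = 61 g
Clay% = 61 / 98 * 100 = 62.2449%


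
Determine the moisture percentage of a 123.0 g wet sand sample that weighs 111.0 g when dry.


Formula: MC = (W_wet - W_dry) / W_wet * 100
Water mass = 123.0 - 111.0 = 12.0 g
MC = 12.0 / 123.0 * 100 = 9.7561%

Answer: 9.7561%


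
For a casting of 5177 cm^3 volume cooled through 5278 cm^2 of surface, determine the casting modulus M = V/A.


Formula: Casting Modulus M = V / A
M = 5177 cm^3 / 5278 cm^2 = 0.9809 cm

Answer: 0.9809 cm


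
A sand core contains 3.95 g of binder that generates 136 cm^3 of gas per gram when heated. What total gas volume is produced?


Formula: V_gas = W_binder * gas_evolution_rate
V = 3.95 g * 136 cm^3/g = 537.2000 cm^3


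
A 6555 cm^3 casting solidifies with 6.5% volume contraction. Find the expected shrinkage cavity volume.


Formula: V_shrink = V_casting * shrinkage_pct / 100
V_shrink = 6555 cm^3 * 6.5 / 100 = 426.0750 cm^3

Answer: 426.0750 cm^3


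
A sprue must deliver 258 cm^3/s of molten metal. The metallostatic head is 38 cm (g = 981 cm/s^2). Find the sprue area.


Formula: v = sqrt(2*g*h), A = Q/v
Velocity: v = sqrt(2 * 981 * 38) = sqrt(74556) = 273.0494 cm/s
Sprue area: A = Q / v = 258 / 273.0494 = 0.9449 cm^2

Final answer: 0.9449 cm^2


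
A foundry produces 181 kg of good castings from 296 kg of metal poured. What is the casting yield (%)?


Formula: Casting Yield = (W_good / W_total) * 100
Yield = (181 kg / 296 kg) * 100 = 61.1486%

Answer: 61.1486%


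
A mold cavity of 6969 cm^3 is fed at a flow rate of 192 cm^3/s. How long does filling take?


Formula: t_fill = V_mold / Q_flow
t = 6969 cm^3 / 192 cm^3/s = 36.2969 s


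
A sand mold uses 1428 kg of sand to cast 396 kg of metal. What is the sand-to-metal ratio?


Formula: Sand-to-Metal Ratio = W_sand / W_metal
Ratio = 1428 kg / 396 kg = 3.6061

Final answer: 3.6061


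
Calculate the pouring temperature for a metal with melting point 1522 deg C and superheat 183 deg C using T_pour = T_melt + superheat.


Formula: T_pour = T_melt + Superheat
T_pour = 1522 + 183 = 1705 deg C

Answer: 1705 deg C


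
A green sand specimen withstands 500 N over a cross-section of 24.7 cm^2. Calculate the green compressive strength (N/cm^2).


Formula: Compressive Strength = Force / Area
Strength = 500 N / 24.7 cm^2 = 20.2429 N/cm^2


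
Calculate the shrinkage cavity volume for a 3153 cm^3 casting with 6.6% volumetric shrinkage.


Formula: V_shrink = V_casting * shrinkage_pct / 100
V_shrink = 3153 cm^3 * 6.6 / 100 = 208.0980 cm^3

208.0980 cm^3


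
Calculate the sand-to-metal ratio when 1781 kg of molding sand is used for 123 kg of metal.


Formula: Sand-to-Metal Ratio = W_sand / W_metal
Ratio = 1781 kg / 123 kg = 14.4797


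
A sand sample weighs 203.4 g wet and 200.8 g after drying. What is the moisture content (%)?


Formula: MC = (W_wet - W_dry) / W_wet * 100
Water mass = 203.4 - 200.8 = 2.6 g
MC = 2.6 / 203.4 * 100 = 1.2783%

Final answer: 1.2783%


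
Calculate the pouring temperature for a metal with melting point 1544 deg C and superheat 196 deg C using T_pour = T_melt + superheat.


Formula: T_pour = T_melt + Superheat
T_pour = 1544 + 196 = 1740 deg C

Answer: 1740 deg C


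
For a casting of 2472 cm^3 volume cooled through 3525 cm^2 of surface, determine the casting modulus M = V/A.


Formula: Casting Modulus M = V / A
M = 2472 cm^3 / 3525 cm^2 = 0.7013 cm


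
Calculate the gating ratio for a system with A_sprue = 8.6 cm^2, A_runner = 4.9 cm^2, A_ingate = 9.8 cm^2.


Sprue:Runner:Ingate = 1 : 4.9/8.6 : 9.8/8.6 = 1:0.57:1.14

Answer: 1:0.57:1.14


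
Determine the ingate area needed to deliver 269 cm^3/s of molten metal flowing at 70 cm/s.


Formula: A_ingate = Q / v  (continuity equation)
A = 269 cm^3/s / 70 cm/s = 3.8429 cm^2

Answer: 3.8429 cm^2


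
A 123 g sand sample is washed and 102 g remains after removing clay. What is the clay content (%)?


Formula: Clay% = (W_total - W_washed) / W_total * 100
Clay mass = 123 - 102 = 21 g
Clay% = 21 / 123 * 100 = 17.0732%

Answer: 17.0732%


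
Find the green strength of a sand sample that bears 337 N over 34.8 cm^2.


Formula: Compressive Strength = Force / Area
Strength = 337 N / 34.8 cm^2 = 9.6839 N/cm^2

Final answer: 9.6839 N/cm^2


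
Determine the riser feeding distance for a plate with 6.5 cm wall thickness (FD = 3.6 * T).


Formula: FD = 3.6 * T  (riser feeding-distance rule)
FD = 3.6 * 6.5 cm = 23.4000 cm


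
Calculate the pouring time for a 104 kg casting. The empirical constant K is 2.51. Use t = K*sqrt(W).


Formula: t = K * sqrt(W)
sqrt(W) = sqrt(104) = 10.19804
t = 2.51 * 10.19804 = 25.5971 s

Final answer: 25.5971 s


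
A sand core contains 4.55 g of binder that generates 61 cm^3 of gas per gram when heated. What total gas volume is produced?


Formula: V_gas = W_binder * gas_evolution_rate
V = 4.55 g * 61 cm^3/g = 277.5500 cm^3

Answer: 277.5500 cm^3


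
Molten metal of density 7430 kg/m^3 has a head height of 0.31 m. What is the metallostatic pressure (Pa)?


Formula: P = rho * g * h
rho * g = 7430 * 9.81 = 72888.3 N/m^3
P = 72888.3 * 0.31 = 22595.3730 Pa

Answer: 22595.3730 Pa


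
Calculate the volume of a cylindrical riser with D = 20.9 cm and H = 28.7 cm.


Formula: V = pi * (D/2)^2 * H  (cylinder volume)
Radius = D/2 = 20.9/2 = 10.45 cm
V = pi * 10.45^2 * 28.7 = 9846.1024 cm^3

Final answer: 9846.1024 cm^3


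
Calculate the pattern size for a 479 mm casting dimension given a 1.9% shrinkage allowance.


Formula: L_pattern = L_casting * (1 + shrinkage_rate/100)
Shrinkage factor = 1 + 1.9/100 = 1.019
L_pattern = 479 mm * 1.019 = 488.1010 mm


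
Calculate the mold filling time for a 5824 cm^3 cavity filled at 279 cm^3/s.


Formula: t_fill = V_mold / Q_flow
t = 5824 cm^3 / 279 cm^3/s = 20.8746 s

20.8746 s


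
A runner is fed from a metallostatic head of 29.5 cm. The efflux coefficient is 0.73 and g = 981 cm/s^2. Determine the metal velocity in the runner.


Formula: v = Cd * sqrt(2 * g * h)  (Torricelli with discharge coefficient)
2*g*h = 2 * 981 * 29.5 = 57879.0 cm^2/s^2
sqrt(57879.0) = 240.58055 cm/s
v = 0.73 * 240.58055 = 175.6238 cm/s


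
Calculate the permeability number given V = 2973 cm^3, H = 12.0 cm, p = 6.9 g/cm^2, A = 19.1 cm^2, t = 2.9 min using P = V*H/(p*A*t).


Formula: Permeability Number P = (V * H) / (p * A * t)
Numerator: V * H = 2973 * 12.0 = 35676.0
Denominator: p * A * t = 6.9 * 19.1 * 2.9 = 382.191
P = 35676.0 / 382.191 = 93.3460


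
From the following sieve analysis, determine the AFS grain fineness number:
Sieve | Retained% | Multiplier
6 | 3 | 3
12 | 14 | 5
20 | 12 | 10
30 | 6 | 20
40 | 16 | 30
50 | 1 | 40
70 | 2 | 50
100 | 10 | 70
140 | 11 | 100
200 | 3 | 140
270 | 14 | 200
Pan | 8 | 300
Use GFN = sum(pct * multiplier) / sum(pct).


Formula: GFN = sum(pct * multiplier) / sum(pct)
sum(pct * multiplier) = 8359
sum(pct) = 100
GFN = 8359 / 100 = 83.59

83.59


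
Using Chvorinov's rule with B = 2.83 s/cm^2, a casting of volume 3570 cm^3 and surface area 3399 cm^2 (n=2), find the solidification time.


Formula: t_s = B * (V/A)^n  (Chvorinov's rule, n=2)
Modulus M = V/A = 3570/3399 = 1.050309 cm
M^2 = 1.050309^2 = 1.103149 cm^2
t_s = 2.83 * 1.103149 = 3.1219 s

Final answer: 3.1219 s


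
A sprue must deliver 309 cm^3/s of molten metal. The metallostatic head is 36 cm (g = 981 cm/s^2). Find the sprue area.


Formula: v = sqrt(2*g*h), A = Q/v
Velocity: v = sqrt(2 * 981 * 36) = sqrt(70632) = 265.7668 cm/s
Sprue area: A = Q / v = 309 / 265.7668 = 1.1627 cm^2

Answer: 1.1627 cm^2


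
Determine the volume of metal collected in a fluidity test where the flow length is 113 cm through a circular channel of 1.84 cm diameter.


Formula: V = pi * (d/2)^2 * L  (cylinder volume)
Radius = 1.84/2 = 0.92 cm
V = pi * 0.92^2 * 113 = 300.4720 cm^3

Final answer: 300.4720 cm^3


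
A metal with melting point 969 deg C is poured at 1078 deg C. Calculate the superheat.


Formula: Superheat = T_pour - T_melt
Superheat = 1078 - 969 = 109 deg C

Final answer: 109 deg C


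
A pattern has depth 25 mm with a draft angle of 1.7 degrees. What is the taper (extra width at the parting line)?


Formula: taper = depth * tan(draft_angle)
tan(1.7 deg) = 0.0296793
taper = 25 mm * 0.0296793 = 0.7420 mm


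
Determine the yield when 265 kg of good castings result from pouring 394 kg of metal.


Formula: Casting Yield = (W_good / W_total) * 100
Yield = (265 kg / 394 kg) * 100 = 67.2589%

67.2589%


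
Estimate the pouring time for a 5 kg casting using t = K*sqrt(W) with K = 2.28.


Formula: t = K * sqrt(W)
sqrt(W) = sqrt(5) = 2.23607
t = 2.28 * 2.23607 = 5.0982 s

Final answer: 5.0982 s


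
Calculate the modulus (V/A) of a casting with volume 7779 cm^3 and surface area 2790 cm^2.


Formula: Casting Modulus M = V / A
M = 7779 cm^3 / 2790 cm^2 = 2.7882 cm

Final answer: 2.7882 cm


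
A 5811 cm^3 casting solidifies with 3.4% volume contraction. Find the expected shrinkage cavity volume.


Formula: V_shrink = V_casting * shrinkage_pct / 100
V_shrink = 5811 cm^3 * 3.4 / 100 = 197.5740 cm^3


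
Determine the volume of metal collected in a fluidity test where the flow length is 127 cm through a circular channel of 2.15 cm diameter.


Formula: V = pi * (d/2)^2 * L  (cylinder volume)
Radius = 2.15/2 = 1.075 cm
V = pi * 1.075^2 * 127 = 461.0739 cm^3


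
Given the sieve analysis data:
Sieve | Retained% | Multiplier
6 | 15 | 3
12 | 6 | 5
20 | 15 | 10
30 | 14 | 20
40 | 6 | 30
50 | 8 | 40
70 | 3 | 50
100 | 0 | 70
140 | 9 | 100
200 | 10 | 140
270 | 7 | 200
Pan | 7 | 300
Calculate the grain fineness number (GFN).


Formula: GFN = sum(pct * multiplier) / sum(pct)
sum(pct * multiplier) = 6955
sum(pct) = 100
GFN = 6955 / 100 = 69.55

69.55


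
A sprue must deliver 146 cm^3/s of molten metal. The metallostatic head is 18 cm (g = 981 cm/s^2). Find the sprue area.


Formula: v = sqrt(2*g*h), A = Q/v
Velocity: v = sqrt(2 * 981 * 18) = sqrt(35316) = 187.9255 cm/s
Sprue area: A = Q / v = 146 / 187.9255 = 0.7769 cm^2


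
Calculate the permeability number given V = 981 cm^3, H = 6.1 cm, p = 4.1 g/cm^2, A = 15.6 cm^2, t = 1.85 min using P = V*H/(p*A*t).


Formula: Permeability Number P = (V * H) / (p * A * t)
Numerator: V * H = 981 * 6.1 = 5984.1
Denominator: p * A * t = 4.1 * 15.6 * 1.85 = 118.326
P = 5984.1 / 118.326 = 50.5730

50.5730


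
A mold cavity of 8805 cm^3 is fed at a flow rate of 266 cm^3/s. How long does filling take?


Formula: t_fill = V_mold / Q_flow
t = 8805 cm^3 / 266 cm^3/s = 33.1015 s

Answer: 33.1015 s


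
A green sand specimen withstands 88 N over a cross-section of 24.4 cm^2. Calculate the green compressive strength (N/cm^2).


Formula: Compressive Strength = Force / Area
Strength = 88 N / 24.4 cm^2 = 3.6066 N/cm^2

Answer: 3.6066 N/cm^2


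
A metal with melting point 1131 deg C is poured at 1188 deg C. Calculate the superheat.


Formula: Superheat = T_pour - T_melt
Superheat = 1188 - 1131 = 57 deg C


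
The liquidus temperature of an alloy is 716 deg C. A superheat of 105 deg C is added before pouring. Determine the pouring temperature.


Formula: T_pour = T_melt + Superheat
T_pour = 716 + 105 = 821 deg C

821 deg C


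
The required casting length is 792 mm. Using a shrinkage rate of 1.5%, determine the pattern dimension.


Formula: L_pattern = L_casting * (1 + shrinkage_rate/100)
Shrinkage factor = 1 + 1.5/100 = 1.015
L_pattern = 792 mm * 1.015 = 803.8800 mm

Final answer: 803.8800 mm


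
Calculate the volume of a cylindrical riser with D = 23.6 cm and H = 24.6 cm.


Formula: V = pi * (D/2)^2 * H  (cylinder volume)
Radius = D/2 = 23.6/2 = 11.8 cm
V = pi * 11.8^2 * 24.6 = 10760.9099 cm^3


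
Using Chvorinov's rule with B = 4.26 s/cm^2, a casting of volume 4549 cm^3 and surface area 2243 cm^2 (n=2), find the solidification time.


Formula: t_s = B * (V/A)^n  (Chvorinov's rule, n=2)
Modulus M = V/A = 4549/2243 = 2.028087 cm
M^2 = 2.028087^2 = 4.113137 cm^2
t_s = 4.26 * 4.113137 = 17.5220 s


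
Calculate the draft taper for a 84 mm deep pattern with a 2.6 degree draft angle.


Formula: taper = depth * tan(draft_angle)
tan(2.6 deg) = 0.0454097
taper = 84 mm * 0.0454097 = 3.8144 mm


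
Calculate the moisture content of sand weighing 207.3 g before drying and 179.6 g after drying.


Formula: MC = (W_wet - W_dry) / W_wet * 100
Water mass = 207.3 - 179.6 = 27.7 g
MC = 27.7 / 207.3 * 100 = 13.3623%


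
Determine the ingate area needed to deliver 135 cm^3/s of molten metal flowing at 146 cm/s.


Formula: A_ingate = Q / v  (continuity equation)
A = 135 cm^3/s / 146 cm/s = 0.9247 cm^2

0.9247 cm^2


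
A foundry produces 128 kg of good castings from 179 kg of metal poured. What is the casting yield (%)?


Formula: Casting Yield = (W_good / W_total) * 100
Yield = (128 kg / 179 kg) * 100 = 71.5084%

71.5084%


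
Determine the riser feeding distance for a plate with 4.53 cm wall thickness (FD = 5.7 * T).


Formula: FD = 5.7 * T  (riser feeding-distance rule)
FD = 5.7 * 4.53 cm = 25.8210 cm

Final answer: 25.8210 cm


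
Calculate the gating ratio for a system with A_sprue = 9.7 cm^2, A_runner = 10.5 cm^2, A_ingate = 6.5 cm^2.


Sprue:Runner:Ingate = 1 : 10.5/9.7 : 6.5/9.7 = 1:1.08:0.67

Final answer: 1:1.08:0.67


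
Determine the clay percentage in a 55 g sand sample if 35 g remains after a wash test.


Formula: Clay% = (W_total - W_washed) / W_total * 100
Clay mass = 55 - 35 = 20 g
Clay% = 20 / 55 * 100 = 36.3636%

36.3636%


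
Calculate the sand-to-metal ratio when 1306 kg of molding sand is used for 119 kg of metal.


Formula: Sand-to-Metal Ratio = W_sand / W_metal
Ratio = 1306 kg / 119 kg = 10.9748

Final answer: 10.9748


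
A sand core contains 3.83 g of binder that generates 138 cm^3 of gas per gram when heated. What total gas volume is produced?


Formula: V_gas = W_binder * gas_evolution_rate
V = 3.83 g * 138 cm^3/g = 528.5400 cm^3

Answer: 528.5400 cm^3


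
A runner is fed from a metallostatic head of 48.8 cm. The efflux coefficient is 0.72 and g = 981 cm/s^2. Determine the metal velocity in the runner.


Formula: v = Cd * sqrt(2 * g * h)  (Torricelli with discharge coefficient)
2*g*h = 2 * 981 * 48.8 = 95745.6 cm^2/s^2
sqrt(95745.6) = 309.42786 cm/s
v = 0.72 * 309.42786 = 222.7881 cm/s


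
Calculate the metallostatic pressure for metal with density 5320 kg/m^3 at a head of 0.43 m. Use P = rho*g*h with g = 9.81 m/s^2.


Formula: P = rho * g * h
rho * g = 5320 * 9.81 = 52189.2 N/m^3
P = 52189.2 * 0.43 = 22441.3560 Pa

Final answer: 22441.3560 Pa


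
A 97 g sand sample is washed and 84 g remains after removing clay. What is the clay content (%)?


Formula: Clay% = (W_total - W_washed) / W_total * 100
Clay mass = 97 - 84 = 13 g
Clay% = 13 / 97 * 100 = 13.4021%

13.4021%


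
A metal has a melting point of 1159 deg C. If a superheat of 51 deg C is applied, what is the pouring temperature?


Formula: T_pour = T_melt + Superheat
T_pour = 1159 + 51 = 1210 deg C

Final answer: 1210 deg C


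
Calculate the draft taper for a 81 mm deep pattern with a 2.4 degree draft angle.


Formula: taper = depth * tan(draft_angle)
tan(2.4 deg) = 0.0419124
taper = 81 mm * 0.0419124 = 3.3949 mm

Answer: 3.3949 mm


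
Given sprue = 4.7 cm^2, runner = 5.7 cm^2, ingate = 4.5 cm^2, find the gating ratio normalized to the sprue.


Sprue:Runner:Ingate = 1 : 5.7/4.7 : 4.5/4.7 = 1:1.21:0.96

Answer: 1:1.21:0.96


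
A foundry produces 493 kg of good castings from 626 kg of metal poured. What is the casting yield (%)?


Formula: Casting Yield = (W_good / W_total) * 100
Yield = (493 kg / 626 kg) * 100 = 78.7540%

Final answer: 78.7540%


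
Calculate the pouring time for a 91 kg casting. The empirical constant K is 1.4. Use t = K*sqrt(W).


Formula: t = K * sqrt(W)
sqrt(W) = sqrt(91) = 9.53939
t = 1.4 * 9.53939 = 13.3551 s

Answer: 13.3551 s


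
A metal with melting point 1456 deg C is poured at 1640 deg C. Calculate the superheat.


Formula: Superheat = T_pour - T_melt
Superheat = 1640 - 1456 = 184 deg C

184 deg C


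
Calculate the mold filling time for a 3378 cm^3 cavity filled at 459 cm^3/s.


Formula: t_fill = V_mold / Q_flow
t = 3378 cm^3 / 459 cm^3/s = 7.3595 s

Answer: 7.3595 s


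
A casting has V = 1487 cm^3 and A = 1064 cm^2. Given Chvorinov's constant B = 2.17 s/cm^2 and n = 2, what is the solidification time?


Formula: t_s = B * (V/A)^n  (Chvorinov's rule, n=2)
Modulus M = V/A = 1487/1064 = 1.397556 cm
M^2 = 1.397556^2 = 1.953163 cm^2
t_s = 2.17 * 1.953163 = 4.2384 s

Final answer: 4.2384 s


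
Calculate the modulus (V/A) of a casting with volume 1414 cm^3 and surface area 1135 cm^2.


Formula: Casting Modulus M = V / A
M = 1414 cm^3 / 1135 cm^2 = 1.2458 cm

Answer: 1.2458 cm


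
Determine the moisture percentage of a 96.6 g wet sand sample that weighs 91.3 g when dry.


Formula: MC = (W_wet - W_dry) / W_wet * 100
Water mass = 96.6 - 91.3 = 5.3 g
MC = 5.3 / 96.6 * 100 = 5.4865%

Answer: 5.4865%


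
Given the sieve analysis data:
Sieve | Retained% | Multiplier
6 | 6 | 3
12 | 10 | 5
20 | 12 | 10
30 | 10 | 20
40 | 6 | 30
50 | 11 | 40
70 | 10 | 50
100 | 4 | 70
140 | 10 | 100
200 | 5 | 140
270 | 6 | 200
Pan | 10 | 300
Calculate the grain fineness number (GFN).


Formula: GFN = sum(pct * multiplier) / sum(pct)
sum(pct * multiplier) = 7688
sum(pct) = 100
GFN = 7688 / 100 = 76.88

Final answer: 76.88


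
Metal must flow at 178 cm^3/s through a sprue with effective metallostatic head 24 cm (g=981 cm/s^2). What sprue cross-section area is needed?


Formula: v = sqrt(2*g*h), A = Q/v
Velocity: v = sqrt(2 * 981 * 24) = sqrt(47088) = 216.9977 cm/s
Sprue area: A = Q / v = 178 / 216.9977 = 0.8203 cm^2

Answer: 0.8203 cm^2


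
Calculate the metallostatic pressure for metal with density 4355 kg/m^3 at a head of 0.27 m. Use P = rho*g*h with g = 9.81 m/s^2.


Formula: P = rho * g * h
rho * g = 4355 * 9.81 = 42722.55 N/m^3
P = 42722.55 * 0.27 = 11535.0885 Pa

Answer: 11535.0885 Pa


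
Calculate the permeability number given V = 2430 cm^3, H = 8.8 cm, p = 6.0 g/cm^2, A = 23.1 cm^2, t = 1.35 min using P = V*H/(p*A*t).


Formula: Permeability Number P = (V * H) / (p * A * t)
Numerator: V * H = 2430 * 8.8 = 21384.0
Denominator: p * A * t = 6.0 * 23.1 * 1.35 = 187.11
P = 21384.0 / 187.11 = 114.2857

Final answer: 114.2857


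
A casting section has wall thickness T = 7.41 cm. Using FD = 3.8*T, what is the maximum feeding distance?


Formula: FD = 3.8 * T  (riser feeding-distance rule)
FD = 3.8 * 7.41 cm = 28.1580 cm

28.1580 cm


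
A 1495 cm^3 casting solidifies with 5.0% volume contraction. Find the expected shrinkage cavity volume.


Formula: V_shrink = V_casting * shrinkage_pct / 100
V_shrink = 1495 cm^3 * 5.0 / 100 = 74.7500 cm^3


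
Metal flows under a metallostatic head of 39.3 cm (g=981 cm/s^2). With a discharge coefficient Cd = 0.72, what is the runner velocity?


Formula: v = Cd * sqrt(2 * g * h)  (Torricelli with discharge coefficient)
2*g*h = 2 * 981 * 39.3 = 77106.6 cm^2/s^2
sqrt(77106.6) = 277.68075 cm/s
v = 0.72 * 277.68075 = 199.9301 cm/s

199.9301 cm/s


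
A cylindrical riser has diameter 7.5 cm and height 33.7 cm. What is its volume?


Formula: V = pi * (D/2)^2 * H  (cylinder volume)
Radius = D/2 = 7.5/2 = 3.75 cm
V = pi * 3.75^2 * 33.7 = 1488.8204 cm^3

Answer: 1488.8204 cm^3


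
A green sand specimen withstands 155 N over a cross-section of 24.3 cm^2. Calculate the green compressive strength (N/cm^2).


Formula: Compressive Strength = Force / Area
Strength = 155 N / 24.3 cm^2 = 6.3786 N/cm^2

6.3786 N/cm^2


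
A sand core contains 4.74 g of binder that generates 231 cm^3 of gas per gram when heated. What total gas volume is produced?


Formula: V_gas = W_binder * gas_evolution_rate
V = 4.74 g * 231 cm^3/g = 1094.9400 cm^3


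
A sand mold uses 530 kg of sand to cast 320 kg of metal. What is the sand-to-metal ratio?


Formula: Sand-to-Metal Ratio = W_sand / W_metal
Ratio = 530 kg / 320 kg = 1.6562

Final answer: 1.6562


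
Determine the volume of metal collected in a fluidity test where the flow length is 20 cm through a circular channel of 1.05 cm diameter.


Formula: V = pi * (d/2)^2 * L  (cylinder volume)
Radius = 1.05/2 = 0.525 cm
V = pi * 0.525^2 * 20 = 17.3180 cm^3


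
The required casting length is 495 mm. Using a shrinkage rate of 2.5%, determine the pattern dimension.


Formula: L_pattern = L_casting * (1 + shrinkage_rate/100)
Shrinkage factor = 1 + 2.5/100 = 1.025
L_pattern = 495 mm * 1.025 = 507.3750 mm


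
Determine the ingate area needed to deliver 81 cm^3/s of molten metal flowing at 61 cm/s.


Formula: A_ingate = Q / v  (continuity equation)
A = 81 cm^3/s / 61 cm/s = 1.3279 cm^2


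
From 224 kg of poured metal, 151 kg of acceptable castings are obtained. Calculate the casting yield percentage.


Formula: Casting Yield = (W_good / W_total) * 100
Yield = (151 kg / 224 kg) * 100 = 67.4107%

Answer: 67.4107%


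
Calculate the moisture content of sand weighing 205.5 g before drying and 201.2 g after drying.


Formula: MC = (W_wet - W_dry) / W_wet * 100
Water mass = 205.5 - 201.2 = 4.3 g
MC = 4.3 / 205.5 * 100 = 2.0925%

Answer: 2.0925%


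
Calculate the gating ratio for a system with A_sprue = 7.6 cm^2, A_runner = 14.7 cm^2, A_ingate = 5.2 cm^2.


Sprue:Runner:Ingate = 1 : 14.7/7.6 : 5.2/7.6 = 1:1.93:0.68

Answer: 1:1.93:0.68


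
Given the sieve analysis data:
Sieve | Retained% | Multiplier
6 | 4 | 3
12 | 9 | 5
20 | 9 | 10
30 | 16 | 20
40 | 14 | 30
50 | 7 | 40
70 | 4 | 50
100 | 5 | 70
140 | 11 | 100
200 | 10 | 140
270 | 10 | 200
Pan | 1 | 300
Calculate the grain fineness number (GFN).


Formula: GFN = sum(pct * multiplier) / sum(pct)
sum(pct * multiplier) = 6517
sum(pct) = 100
GFN = 6517 / 100 = 65.17

Answer: 65.17


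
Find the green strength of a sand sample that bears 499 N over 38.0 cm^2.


Formula: Compressive Strength = Force / Area
Strength = 499 N / 38.0 cm^2 = 13.1316 N/cm^2

Answer: 13.1316 N/cm^2


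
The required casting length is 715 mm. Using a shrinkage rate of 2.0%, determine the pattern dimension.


Formula: L_pattern = L_casting * (1 + shrinkage_rate/100)
Shrinkage factor = 1 + 2.0/100 = 1.02
L_pattern = 715 mm * 1.02 = 729.3000 mm

729.3000 mm


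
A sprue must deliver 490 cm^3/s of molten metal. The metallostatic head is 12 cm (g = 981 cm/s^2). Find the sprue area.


Formula: v = sqrt(2*g*h), A = Q/v
Velocity: v = sqrt(2 * 981 * 12) = sqrt(23544) = 153.4405 cm/s
Sprue area: A = Q / v = 490 / 153.4405 = 3.1934 cm^2

3.1934 cm^2


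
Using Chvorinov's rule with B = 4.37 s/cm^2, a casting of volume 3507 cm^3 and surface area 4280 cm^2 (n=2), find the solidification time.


Formula: t_s = B * (V/A)^n  (Chvorinov's rule, n=2)
Modulus M = V/A = 3507/4280 = 0.819393 cm
M^2 = 0.819393^2 = 0.671405 cm^2
t_s = 4.37 * 0.671405 = 2.9340 s


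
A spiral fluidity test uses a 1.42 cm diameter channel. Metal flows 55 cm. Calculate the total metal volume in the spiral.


Formula: V = pi * (d/2)^2 * L  (cylinder volume)
Radius = 1.42/2 = 0.71 cm
V = pi * 0.71^2 * 55 = 87.1022 cm^3

87.1022 cm^3


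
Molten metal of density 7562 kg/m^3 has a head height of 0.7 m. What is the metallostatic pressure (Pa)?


Formula: P = rho * g * h
rho * g = 7562 * 9.81 = 74183.22 N/m^3
P = 74183.22 * 0.7 = 51928.2540 Pa


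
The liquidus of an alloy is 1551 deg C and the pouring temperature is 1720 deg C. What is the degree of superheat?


Formula: Superheat = T_pour - T_melt
Superheat = 1720 - 1551 = 169 deg C


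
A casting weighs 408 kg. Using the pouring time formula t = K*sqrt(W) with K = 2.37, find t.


Formula: t = K * sqrt(W)
sqrt(W) = sqrt(408) = 20.19901
t = 2.37 * 20.19901 = 47.8717 s

Answer: 47.8717 s


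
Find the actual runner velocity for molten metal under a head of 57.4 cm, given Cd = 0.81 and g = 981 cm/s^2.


Formula: v = Cd * sqrt(2 * g * h)  (Torricelli with discharge coefficient)
2*g*h = 2 * 981 * 57.4 = 112618.8 cm^2/s^2
sqrt(112618.8) = 335.58725 cm/s
v = 0.81 * 335.58725 = 271.8257 cm/s

Answer: 271.8257 cm/s


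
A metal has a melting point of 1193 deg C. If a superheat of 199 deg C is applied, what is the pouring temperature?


Formula: T_pour = T_melt + Superheat
T_pour = 1193 + 199 = 1392 deg C

1392 deg C


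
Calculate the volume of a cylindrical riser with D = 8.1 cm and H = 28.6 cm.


Formula: V = pi * (D/2)^2 * H  (cylinder volume)
Radius = D/2 = 8.1/2 = 4.05 cm
V = pi * 4.05^2 * 28.6 = 1473.7572 cm^3

1473.7572 cm^3


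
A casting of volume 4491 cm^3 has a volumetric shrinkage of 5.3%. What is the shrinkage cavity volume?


Formula: V_shrink = V_casting * shrinkage_pct / 100
V_shrink = 4491 cm^3 * 5.3 / 100 = 238.0230 cm^3

Answer: 238.0230 cm^3


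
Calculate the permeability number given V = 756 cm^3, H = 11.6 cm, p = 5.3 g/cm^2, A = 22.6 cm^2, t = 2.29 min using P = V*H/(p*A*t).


Formula: Permeability Number P = (V * H) / (p * A * t)
Numerator: V * H = 756 * 11.6 = 8769.6
Denominator: p * A * t = 5.3 * 22.6 * 2.29 = 274.2962
P = 8769.6 / 274.2962 = 31.9713

Answer: 31.9713


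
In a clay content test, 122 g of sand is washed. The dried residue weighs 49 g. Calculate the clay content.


Formula: Clay% = (W_total - W_washed) / W_total * 100
Clay mass = 122 - 49 = 73 g
Clay% = 73 / 122 * 100 = 59.8361%

59.8361%


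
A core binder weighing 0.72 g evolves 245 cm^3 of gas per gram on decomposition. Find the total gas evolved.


Formula: V_gas = W_binder * gas_evolution_rate
V = 0.72 g * 245 cm^3/g = 176.4000 cm^3

Final answer: 176.4000 cm^3


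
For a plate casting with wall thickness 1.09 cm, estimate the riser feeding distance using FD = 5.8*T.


Formula: FD = 5.8 * T  (riser feeding-distance rule)
FD = 5.8 * 1.09 cm = 6.3220 cm

6.3220 cm


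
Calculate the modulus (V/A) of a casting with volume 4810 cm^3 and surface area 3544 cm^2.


Formula: Casting Modulus M = V / A
M = 4810 cm^3 / 3544 cm^2 = 1.3572 cm

Answer: 1.3572 cm


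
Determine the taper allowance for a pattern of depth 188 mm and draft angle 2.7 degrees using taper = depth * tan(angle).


Formula: taper = depth * tan(draft_angle)
tan(2.7 deg) = 0.0471588
taper = 188 mm * 0.0471588 = 8.8659 mm

Answer: 8.8659 mm


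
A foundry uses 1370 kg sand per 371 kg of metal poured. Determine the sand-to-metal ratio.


Formula: Sand-to-Metal Ratio = W_sand / W_metal
Ratio = 1370 kg / 371 kg = 3.6927

Final answer: 3.6927


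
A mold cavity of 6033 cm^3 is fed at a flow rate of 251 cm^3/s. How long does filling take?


Formula: t_fill = V_mold / Q_flow
t = 6033 cm^3 / 251 cm^3/s = 24.0359 s

Final answer: 24.0359 s


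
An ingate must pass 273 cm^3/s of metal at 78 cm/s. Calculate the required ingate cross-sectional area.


Formula: A_ingate = Q / v  (continuity equation)
A = 273 cm^3/s / 78 cm/s = 3.5000 cm^2

Final answer: 3.5000 cm^2


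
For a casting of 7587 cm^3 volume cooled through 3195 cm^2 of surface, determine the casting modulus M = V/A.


Formula: Casting Modulus M = V / A
M = 7587 cm^3 / 3195 cm^2 = 2.3746 cm

Final answer: 2.3746 cm


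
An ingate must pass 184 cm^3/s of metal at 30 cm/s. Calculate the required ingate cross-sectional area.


Formula: A_ingate = Q / v  (continuity equation)
A = 184 cm^3/s / 30 cm/s = 6.1333 cm^2

6.1333 cm^2


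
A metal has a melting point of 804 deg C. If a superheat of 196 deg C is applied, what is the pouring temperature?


Formula: T_pour = T_melt + Superheat
T_pour = 804 + 196 = 1000 deg C


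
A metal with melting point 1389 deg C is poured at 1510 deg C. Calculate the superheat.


Formula: Superheat = T_pour - T_melt
Superheat = 1510 - 1389 = 121 deg C

Final answer: 121 deg C


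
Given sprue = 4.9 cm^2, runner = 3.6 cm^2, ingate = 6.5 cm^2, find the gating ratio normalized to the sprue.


Sprue:Runner:Ingate = 1 : 3.6/4.9 : 6.5/4.9 = 1:0.73:1.33

Final answer: 1:0.73:1.33


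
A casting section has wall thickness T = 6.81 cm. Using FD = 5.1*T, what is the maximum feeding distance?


Formula: FD = 5.1 * T  (riser feeding-distance rule)
FD = 5.1 * 6.81 cm = 34.7310 cm

Final answer: 34.7310 cm


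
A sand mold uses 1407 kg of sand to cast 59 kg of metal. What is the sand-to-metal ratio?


Formula: Sand-to-Metal Ratio = W_sand / W_metal
Ratio = 1407 kg / 59 kg = 23.8475

Final answer: 23.8475


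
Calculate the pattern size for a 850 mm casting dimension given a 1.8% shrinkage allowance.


Formula: L_pattern = L_casting * (1 + shrinkage_rate/100)
Shrinkage factor = 1 + 1.8/100 = 1.018
L_pattern = 850 mm * 1.018 = 865.3000 mm

Answer: 865.3000 mm


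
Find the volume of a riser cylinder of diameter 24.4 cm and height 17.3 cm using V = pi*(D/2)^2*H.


Formula: V = pi * (D/2)^2 * H  (cylinder volume)
Radius = D/2 = 24.4/2 = 12.2 cm
V = pi * 12.2^2 * 17.3 = 8089.3875 cm^3


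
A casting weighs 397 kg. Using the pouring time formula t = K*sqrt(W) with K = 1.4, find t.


Formula: t = K * sqrt(W)
sqrt(W) = sqrt(397) = 19.92486
t = 1.4 * 19.92486 = 27.8948 s


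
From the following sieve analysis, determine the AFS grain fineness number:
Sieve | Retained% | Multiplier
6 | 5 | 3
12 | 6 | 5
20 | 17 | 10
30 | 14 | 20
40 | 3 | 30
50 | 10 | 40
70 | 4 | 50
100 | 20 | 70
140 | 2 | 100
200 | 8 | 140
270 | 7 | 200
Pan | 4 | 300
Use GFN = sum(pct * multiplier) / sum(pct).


Formula: GFN = sum(pct * multiplier) / sum(pct)
sum(pct * multiplier) = 6505
sum(pct) = 100
GFN = 6505 / 100 = 65.05

65.05


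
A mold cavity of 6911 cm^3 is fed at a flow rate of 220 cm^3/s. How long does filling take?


Formula: t_fill = V_mold / Q_flow
t = 6911 cm^3 / 220 cm^3/s = 31.4136 s


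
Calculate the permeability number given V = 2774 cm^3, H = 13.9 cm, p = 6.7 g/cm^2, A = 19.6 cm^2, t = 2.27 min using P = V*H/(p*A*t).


Formula: Permeability Number P = (V * H) / (p * A * t)
Numerator: V * H = 2774 * 13.9 = 38558.6
Denominator: p * A * t = 6.7 * 19.6 * 2.27 = 298.0964
P = 38558.6 / 298.0964 = 129.3494

129.3494


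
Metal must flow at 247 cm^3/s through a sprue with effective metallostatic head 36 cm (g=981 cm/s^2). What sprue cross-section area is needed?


Formula: v = sqrt(2*g*h), A = Q/v
Velocity: v = sqrt(2 * 981 * 36) = sqrt(70632) = 265.7668 cm/s
Sprue area: A = Q / v = 247 / 265.7668 = 0.9294 cm^2

Final answer: 0.9294 cm^2


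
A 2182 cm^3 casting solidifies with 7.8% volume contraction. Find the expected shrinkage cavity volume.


Formula: V_shrink = V_casting * shrinkage_pct / 100
V_shrink = 2182 cm^3 * 7.8 / 100 = 170.1960 cm^3

Answer: 170.1960 cm^3


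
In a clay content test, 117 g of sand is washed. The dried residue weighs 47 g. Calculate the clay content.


Formula: Clay% = (W_total - W_washed) / W_total * 100
Clay mass = 117 - 47 = 70 g
Clay% = 70 / 117 * 100 = 59.8291%

59.8291%


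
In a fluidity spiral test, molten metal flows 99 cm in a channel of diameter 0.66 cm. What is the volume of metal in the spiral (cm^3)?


Formula: V = pi * (d/2)^2 * L  (cylinder volume)
Radius = 0.66/2 = 0.33 cm
V = pi * 0.33^2 * 99 = 33.8698 cm^3

33.8698 cm^3


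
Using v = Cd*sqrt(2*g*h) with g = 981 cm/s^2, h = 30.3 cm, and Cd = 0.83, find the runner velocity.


Formula: v = Cd * sqrt(2 * g * h)  (Torricelli with discharge coefficient)
2*g*h = 2 * 981 * 30.3 = 59448.6 cm^2/s^2
sqrt(59448.6) = 243.82084 cm/s
v = 0.83 * 243.82084 = 202.3713 cm/s

202.3713 cm/s


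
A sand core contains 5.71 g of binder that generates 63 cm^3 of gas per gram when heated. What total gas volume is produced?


Formula: V_gas = W_binder * gas_evolution_rate
V = 5.71 g * 63 cm^3/g = 359.7300 cm^3

Final answer: 359.7300 cm^3


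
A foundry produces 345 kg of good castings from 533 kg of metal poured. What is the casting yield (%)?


Formula: Casting Yield = (W_good / W_total) * 100
Yield = (345 kg / 533 kg) * 100 = 64.7280%


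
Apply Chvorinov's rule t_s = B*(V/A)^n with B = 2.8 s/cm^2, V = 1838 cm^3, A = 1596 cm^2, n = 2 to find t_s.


Formula: t_s = B * (V/A)^n  (Chvorinov's rule, n=2)
Modulus M = V/A = 1838/1596 = 1.151629 cm
M^2 = 1.151629^2 = 1.326249 cm^2
t_s = 2.8 * 1.326249 = 3.7135 s


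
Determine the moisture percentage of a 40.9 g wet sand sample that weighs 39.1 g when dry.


Formula: MC = (W_wet - W_dry) / W_wet * 100
Water mass = 40.9 - 39.1 = 1.8 g
MC = 1.8 / 40.9 * 100 = 4.4010%

Answer: 4.4010%


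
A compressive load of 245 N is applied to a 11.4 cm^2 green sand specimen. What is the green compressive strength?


Formula: Compressive Strength = Force / Area
Strength = 245 N / 11.4 cm^2 = 21.4912 N/cm^2


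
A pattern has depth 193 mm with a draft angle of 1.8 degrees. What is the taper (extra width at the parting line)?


Formula: taper = depth * tan(draft_angle)
tan(1.8 deg) = 0.0314263
taper = 193 mm * 0.0314263 = 6.0653 mm

6.0653 mm


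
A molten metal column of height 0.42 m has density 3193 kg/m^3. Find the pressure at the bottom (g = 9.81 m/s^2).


Formula: P = rho * g * h
rho * g = 3193 * 9.81 = 31323.33 N/m^3
P = 31323.33 * 0.42 = 13155.7986 Pa

13155.7986 Pa


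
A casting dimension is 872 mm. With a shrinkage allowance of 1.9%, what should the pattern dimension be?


Formula: L_pattern = L_casting * (1 + shrinkage_rate/100)
Shrinkage factor = 1 + 1.9/100 = 1.019
L_pattern = 872 mm * 1.019 = 888.5680 mm

Answer: 888.5680 mm


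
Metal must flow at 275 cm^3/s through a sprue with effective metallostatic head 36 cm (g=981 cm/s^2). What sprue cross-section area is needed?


Formula: v = sqrt(2*g*h), A = Q/v
Velocity: v = sqrt(2 * 981 * 36) = sqrt(70632) = 265.7668 cm/s
Sprue area: A = Q / v = 275 / 265.7668 = 1.0347 cm^2

1.0347 cm^2


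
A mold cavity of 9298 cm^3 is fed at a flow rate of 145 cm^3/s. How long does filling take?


Formula: t_fill = V_mold / Q_flow
t = 9298 cm^3 / 145 cm^3/s = 64.1241 s

64.1241 s


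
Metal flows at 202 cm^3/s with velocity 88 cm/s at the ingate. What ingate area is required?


Formula: A_ingate = Q / v  (continuity equation)
A = 202 cm^3/s / 88 cm/s = 2.2955 cm^2

Final answer: 2.2955 cm^2


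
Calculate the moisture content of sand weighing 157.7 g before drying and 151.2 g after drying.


Formula: MC = (W_wet - W_dry) / W_wet * 100
Water mass = 157.7 - 151.2 = 6.5 g
MC = 6.5 / 157.7 * 100 = 4.1218%


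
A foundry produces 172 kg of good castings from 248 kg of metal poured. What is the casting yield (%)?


Formula: Casting Yield = (W_good / W_total) * 100
Yield = (172 kg / 248 kg) * 100 = 69.3548%


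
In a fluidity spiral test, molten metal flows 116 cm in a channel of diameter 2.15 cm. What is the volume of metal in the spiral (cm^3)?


Formula: V = pi * (d/2)^2 * L  (cylinder volume)
Radius = 2.15/2 = 1.075 cm
V = pi * 1.075^2 * 116 = 421.1383 cm^3

Answer: 421.1383 cm^3


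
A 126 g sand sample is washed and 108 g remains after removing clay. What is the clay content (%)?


Formula: Clay% = (W_total - W_washed) / W_total * 100
Clay mass = 126 - 108 = 18 g
Clay% = 18 / 126 * 100 = 14.2857%

14.2857%
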